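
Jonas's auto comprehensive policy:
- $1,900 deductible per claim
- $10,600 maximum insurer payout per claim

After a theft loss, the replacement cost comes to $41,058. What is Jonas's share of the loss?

Subtract the deductible: $41,058 − $1,900 = $39,158.
The $10,600 per-incident cap binds; insurer pays $10,600.
Policyholder's share is the uncovered remainder: $41,058 − $10,600 = $30,458.

$30,458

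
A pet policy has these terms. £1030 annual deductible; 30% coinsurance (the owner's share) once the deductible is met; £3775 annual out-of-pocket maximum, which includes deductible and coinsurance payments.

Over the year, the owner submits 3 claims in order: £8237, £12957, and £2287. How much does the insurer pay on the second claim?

£12374.10

#1 (£8237): deductible takes £1030, £7207 remains; coinsurance £7207 × 30% = £2162.10. Owner owes £3192.10 (running OOP £3192.10). Plan pays £8237 − £3192.10 = £5044.90.
#2 (£12957): 30% coinsurance on £12957 = £3887.10. Adding that to £3192.10 gives £7079.20, past the £3775 cap; owner pays only £3775 − £3192.10 = £582.90. Plan pays £12957 − £582.90 = £12374.10.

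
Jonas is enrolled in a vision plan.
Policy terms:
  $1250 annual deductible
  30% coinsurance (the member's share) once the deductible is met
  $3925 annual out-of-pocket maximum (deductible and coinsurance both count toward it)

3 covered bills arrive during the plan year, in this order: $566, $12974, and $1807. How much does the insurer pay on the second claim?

$9615

Bill 1, $566: entire amount goes to the deductible. Cost to member: $566. OOP to date $566. Insurer: $566 − $566 = $0.
Bill 2, $12974: deductible takes $684, $12290 remains; 30% of $12290 = $3687. Together that's $684 + $3687 = $4371. That would push OOP to $4937, over the $3925 cap, so member pays $3925 − $566 = $3359. Plan pays $12974 − $3359 = $9615.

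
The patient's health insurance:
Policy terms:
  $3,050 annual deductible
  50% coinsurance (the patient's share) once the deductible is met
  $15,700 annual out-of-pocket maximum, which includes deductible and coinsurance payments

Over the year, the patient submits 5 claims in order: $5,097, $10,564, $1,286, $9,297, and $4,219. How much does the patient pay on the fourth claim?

$4,648.50

Bill 1, $5,097: $3,050 finishes the deductible; $2,047 goes to coinsurance; 50% of $2,047 = $1,023.50. Cost to patient: $4,073.50. OOP to date $4,073.50.
Bill 2, $10,564: 50% coinsurance on $10,564 = $5,282. Patient pays $5,282; OOP now $9,355.50.
Bill 3, $1,286: 50% coinsurance on $1,286 = $643. Patient pays $643; OOP now $9,998.50.
Bill 4, $9,297: 50% coinsurance on $9,297 = $4,648.50. Patient pays $4,648.50; OOP now $14,647.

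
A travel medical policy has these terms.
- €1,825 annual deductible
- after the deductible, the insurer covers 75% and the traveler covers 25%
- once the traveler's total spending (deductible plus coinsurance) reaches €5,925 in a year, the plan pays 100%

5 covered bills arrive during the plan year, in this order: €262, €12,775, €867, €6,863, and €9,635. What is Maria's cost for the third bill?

Claim 1 — €262: fully absorbed by the deductible. Traveler pays €262; OOP now €262.
Claim 2 — €12,775: €1,563 finishes the deductible; €11,212 goes to coinsurance; 25% of €11,212 = €2,803. Traveler owes €4,366 (running OOP €4,628).
Claim 3 — €867: 25% coinsurance on €867 = €216.75. Cost to traveler: €216.75. OOP to date €4,844.75.

€216.75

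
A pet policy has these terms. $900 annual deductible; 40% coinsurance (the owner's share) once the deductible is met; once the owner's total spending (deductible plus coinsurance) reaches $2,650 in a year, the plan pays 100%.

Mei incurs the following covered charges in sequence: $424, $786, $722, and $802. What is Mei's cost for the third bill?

#1 ($424): all of it applies to the deductible. Owner owes $424 (running OOP $424).
#2 ($786): $476 to deductible, leaving $310; coinsurance $310 × 40% = $124. Cost to owner: $600. OOP to date $1,024.
#3 ($722): deductible already satisfied, so owner's share is 40% × $722 = $288.80. Owner pays $288.80; OOP now $1,312.80.

$288.80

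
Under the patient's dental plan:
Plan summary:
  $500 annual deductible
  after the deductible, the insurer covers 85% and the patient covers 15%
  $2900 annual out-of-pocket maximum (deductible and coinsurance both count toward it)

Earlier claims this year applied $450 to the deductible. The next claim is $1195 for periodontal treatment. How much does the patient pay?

$221.75

$450 of the $500 deductible is already met, leaving $50.
After the $50 deductible portion, $1195 − $50 = $1145 is subject to coinsurance.
15% of $1145 = $171.75 falls to the patient.
That puts the patient's cost at $50 + $171.75 = $221.75 before any cap.
Cumulative spending $450 + $221.75 = $671.75 stays under the $2900 maximum.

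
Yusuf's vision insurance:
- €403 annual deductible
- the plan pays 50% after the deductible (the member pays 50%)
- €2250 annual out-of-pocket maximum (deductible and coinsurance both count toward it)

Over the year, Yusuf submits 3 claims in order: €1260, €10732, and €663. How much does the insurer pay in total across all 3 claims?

€10405

Claim 1 (€1260): €403 finishes the deductible; €857 goes to coinsurance; 50% of €857 = €428.50. Member owes €831.50 (running OOP €831.50). Insurer: €1260 − €831.50 = €428.50.
Claim 2 (€10732): deductible already satisfied, so member's share is 50% × €10732 = €5366. That would push OOP to €6197.50, over the €2250 cap, so member pays €2250 − €831.50 = €1418.50. Plan pays €10732 − €1418.50 = €9313.50.
Claim 3 (€663): deductible met; 50% of €663 = €331.50. Adding that to €2250 gives €2581.50, past the €2250 cap; member pays only €2250 − €2250 = €0. Plan pays €663 − €0 = €663.
Insurer total = bills − member's total = €12655 − €2250 = €10405.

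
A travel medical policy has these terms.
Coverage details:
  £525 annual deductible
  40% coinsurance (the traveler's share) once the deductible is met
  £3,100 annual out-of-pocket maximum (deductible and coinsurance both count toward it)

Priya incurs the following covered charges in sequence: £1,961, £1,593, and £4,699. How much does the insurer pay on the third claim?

Claim 1 (£1,961): £525 to deductible, leaving £1,436; coinsurance £1,436 × 40% = £574.40. Traveler pays £1,099.40; OOP now £1,099.40. Insurer: £1,961 − £1,099.40 = £861.60.
Claim 2 (£1,593): deductible met; 40% of £1,593 = £637.20. Traveler pays £637.20; OOP now £1,736.60. Insurer: £1,593 − £637.20 = £955.80.
Claim 3 (£4,699): deductible already satisfied, so traveler's share is 40% × £4,699 = £1,879.60. OOP would hit £3,616.20 > £3,100, so the cap limits the traveler to £3,100 − £1,736.60 = £1,363.40. Plan pays £4,699 − £1,363.40 = £3,335.60.

£3,335.60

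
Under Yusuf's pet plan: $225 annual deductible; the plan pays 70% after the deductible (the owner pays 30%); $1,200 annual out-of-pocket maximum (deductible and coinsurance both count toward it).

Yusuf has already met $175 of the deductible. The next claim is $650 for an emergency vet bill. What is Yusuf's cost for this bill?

Remaining deductible: $225 − $175 = $50.
After the $50 deductible portion, $650 − $50 = $600 is subject to coinsurance.
30% of $600 = $180 falls to the owner.
That puts the owner's cost at $50 + $180 = $230 before any cap.
Total out-of-pocket so far would be $175 + $230 = $405, below the $1,200 cap — no reduction.

$230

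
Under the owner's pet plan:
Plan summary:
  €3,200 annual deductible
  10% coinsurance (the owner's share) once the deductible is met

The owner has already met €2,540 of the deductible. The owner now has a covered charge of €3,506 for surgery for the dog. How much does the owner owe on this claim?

€2,540 of the €3,200 deductible is already met, leaving €660.
After the €660 deductible portion, €3,506 − €660 = €2,846 is subject to coinsurance.
Owner's 10% share of €2,846 is €284.60.
That puts the owner's cost at €660 + €284.60 = €944.60.

€944.60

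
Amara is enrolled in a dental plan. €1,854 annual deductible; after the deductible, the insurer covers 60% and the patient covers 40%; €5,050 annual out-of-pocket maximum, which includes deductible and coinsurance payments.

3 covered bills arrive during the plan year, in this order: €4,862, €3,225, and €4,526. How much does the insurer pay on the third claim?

€3,823.20

Bill 1, €4,862: €1,854 to deductible, leaving €3,008; coinsurance €3,008 × 40% = €1,203.20. Cost to patient: €3,057.20. OOP to date €3,057.20. Insurer: €4,862 − €3,057.20 = €1,804.80.
Bill 2, €3,225: 40% coinsurance on €3,225 = €1,290. Cost to patient: €1,290. OOP to date €4,347.20. Insurer: €3,225 − €1,290 = €1,935.
Bill 3, €4,526: 40% coinsurance on €4,526 = €1,810.40. That would push OOP to €6,157.60, over the €5,050 cap, so patient pays €5,050 − €4,347.20 = €702.80. Insurer: €4,526 − €702.80 = €3,823.20.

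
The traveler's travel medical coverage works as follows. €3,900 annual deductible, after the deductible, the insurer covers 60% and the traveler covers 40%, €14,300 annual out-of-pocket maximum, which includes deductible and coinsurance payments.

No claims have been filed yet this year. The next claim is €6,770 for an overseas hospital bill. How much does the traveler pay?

Deductible not yet touched, so the first €3,900 of the bill goes to the deductible.
The remaining €2,870 (= €6,770 − €3,900) moves to coinsurance.
Traveler's 40% share of €2,870 is €1,148.
Traveler responsibility before any cap: €3,900 + €1,148 = €5,048.
Year-to-date out-of-pocket becomes €0 + €5,048 = €5,048, still under the €14,300 maximum, so no cap applies.

€5,048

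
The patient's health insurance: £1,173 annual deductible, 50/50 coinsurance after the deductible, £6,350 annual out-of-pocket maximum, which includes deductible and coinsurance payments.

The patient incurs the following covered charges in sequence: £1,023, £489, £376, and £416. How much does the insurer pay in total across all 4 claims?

£565.50

Claim 1 (£1,023): entire amount goes to the deductible. Patient pays £1,023; OOP now £1,023. Insurer: £1,023 − £1,023 = £0.
Claim 2 (£489): deductible takes £150, £339 remains; patient's 50% is £169.50. Patient pays £319.50; OOP now £1,342.50. Plan pays £489 − £319.50 = £169.50.
Claim 3 (£376): deductible met; 50% of £376 = £188. Patient owes £188 (running OOP £1,530.50). Plan pays £376 − £188 = £188.
Claim 4 (£416): 50% coinsurance on £416 = £208. Cost to patient: £208. OOP to date £1,738.50. Plan pays £416 − £208 = £208.
Insurer total: £0 + £169.50 + £188 + £208 = £565.50.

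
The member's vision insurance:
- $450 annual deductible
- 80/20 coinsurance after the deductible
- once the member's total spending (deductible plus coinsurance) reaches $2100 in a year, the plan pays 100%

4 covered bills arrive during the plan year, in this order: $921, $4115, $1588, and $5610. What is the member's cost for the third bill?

Claim 1 — $921: $450 to deductible, leaving $471; 20% of $471 = $94.20. Cost to member: $544.20. OOP to date $544.20.
Claim 2 — $4115: 20% coinsurance on $4115 = $823. Member pays $823; OOP now $1367.20.
Claim 3 — $1588: deductible already satisfied, so member's share is 20% × $1588 = $317.60. Cost to member: $317.60. OOP to date $1684.80.

$317.60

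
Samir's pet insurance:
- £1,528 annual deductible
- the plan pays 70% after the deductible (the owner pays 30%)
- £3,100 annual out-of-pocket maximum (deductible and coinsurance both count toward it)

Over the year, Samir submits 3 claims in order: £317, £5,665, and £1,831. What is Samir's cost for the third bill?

#1 (£317): entire amount goes to the deductible. Owner owes £317 (running OOP £317).
#2 (£5,665): deductible takes £1,211, £4,454 remains; coinsurance £4,454 × 30% = £1,336.20. Owner pays £2,547.20; OOP now £2,864.20.
#3 (£1,831): 30% coinsurance on £1,831 = £549.30. OOP would hit £3,413.50 > £3,100, so the cap limits the owner to £3,100 − £2,864.20 = £235.80.

£235.80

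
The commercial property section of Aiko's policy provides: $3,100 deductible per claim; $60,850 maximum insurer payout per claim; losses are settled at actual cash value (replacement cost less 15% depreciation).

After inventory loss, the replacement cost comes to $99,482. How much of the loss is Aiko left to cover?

$38,632

Depreciate 15%: the covered value is $99,482 × 0.85 = $84,559.70.
Subtract the deductible: $84,559.70 − $3,100 = $81,459.70.
$81,459.70 exceeds the $60,850 limit, so the insurer pays the limit: $60,850.
The business bears the rest of the original loss: $99,482 − $60,850 = $38,632.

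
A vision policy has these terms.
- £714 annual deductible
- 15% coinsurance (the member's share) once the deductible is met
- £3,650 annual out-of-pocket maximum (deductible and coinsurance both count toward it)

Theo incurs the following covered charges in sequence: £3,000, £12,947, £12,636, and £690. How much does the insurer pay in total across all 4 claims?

£25,623

Claim 1 (£3,000): deductible takes £714, £2,286 remains; coinsurance £2,286 × 15% = £342.90. Member pays £1,056.90; OOP now £1,056.90. Insurer: £3,000 − £1,056.90 = £1,943.10.
Claim 2 (£12,947): deductible met; 15% of £12,947 = £1,942.05. Member pays £1,942.05; OOP now £2,998.95. Plan pays £12,947 − £1,942.05 = £11,004.95.
Claim 3 (£12,636): deductible met; 15% of £12,636 = £1,895.40. OOP would hit £4,894.35 > £3,650, so the cap limits the member to £3,650 − £2,998.95 = £651.05. Plan pays £12,636 − £651.05 = £11,984.95.
Claim 4 (£690): 15% coinsurance on £690 = £103.50. Adding that to £3,650 gives £3,753.50, past the £3,650 cap; member pays only £3,650 − £3,650 = £0. Plan pays £690 − £0 = £690.
Insurer total = bills − member's total = £29,273 − £3,650 = £25,623.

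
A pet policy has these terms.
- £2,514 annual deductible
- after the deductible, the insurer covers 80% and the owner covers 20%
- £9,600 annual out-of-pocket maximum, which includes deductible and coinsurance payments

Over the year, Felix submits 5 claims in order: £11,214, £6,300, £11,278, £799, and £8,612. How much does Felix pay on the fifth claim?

£1,670.60

Claim 1 (£11,214): £2,514 to deductible, leaving £8,700; 20% of £8,700 = £1,740. Owner owes £4,254 (running OOP £4,254).
Claim 2 (£6,300): 20% coinsurance on £6,300 = £1,260. Cost to owner: £1,260. OOP to date £5,514.
Claim 3 (£11,278): deductible already satisfied, so owner's share is 20% × £11,278 = £2,255.60. Owner pays £2,255.60; OOP now £7,769.60.
Claim 4 (£799): 20% coinsurance on £799 = £159.80. Owner pays £159.80; OOP now £7,929.40.
Claim 5 (£8,612): 20% coinsurance on £8,612 = £1,722.40. Adding that to £7,929.40 gives £9,651.80, past the £9,600 cap; owner pays only £9,600 − £7,929.40 = £1,670.60.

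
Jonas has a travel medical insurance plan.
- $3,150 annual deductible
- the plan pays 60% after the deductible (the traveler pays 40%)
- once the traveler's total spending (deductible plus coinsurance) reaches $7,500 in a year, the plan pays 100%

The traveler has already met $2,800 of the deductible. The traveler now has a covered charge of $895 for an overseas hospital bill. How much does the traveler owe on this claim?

Remaining deductible: $3,150 − $2,800 = $350.
After the $350 deductible portion, $895 − $350 = $545 is subject to coinsurance.
Coinsurance: $545 × 40% = $218.
Traveler responsibility before any cap: $350 + $218 = $568.
Year-to-date out-of-pocket becomes $2,800 + $568 = $3,368, still under the $7,500 maximum, so no cap applies.

$568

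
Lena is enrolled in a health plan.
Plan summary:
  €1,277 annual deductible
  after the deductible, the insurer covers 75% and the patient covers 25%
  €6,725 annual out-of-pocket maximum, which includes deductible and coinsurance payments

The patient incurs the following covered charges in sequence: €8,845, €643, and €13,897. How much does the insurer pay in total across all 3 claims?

€16,660

Bill 1, €8,845: deductible takes €1,277, €7,568 remains; patient's 25% is €1,892. Patient owes €3,169 (running OOP €3,169). Plan pays €8,845 − €3,169 = €5,676.
Bill 2, €643: 25% coinsurance on €643 = €160.75. Cost to patient: €160.75. OOP to date €3,329.75. Insurer: €643 − €160.75 = €482.25.
Bill 3, €13,897: deductible already satisfied, so patient's share is 25% × €13,897 = €3,474.25. That would push OOP to €6,804, over the €6,725 cap, so patient pays €6,725 − €3,329.75 = €3,395.25. Insurer: €13,897 − €3,395.25 = €10,501.75.
Insurer total = bills − patient's total = €23,385 − €6,725 = €16,660.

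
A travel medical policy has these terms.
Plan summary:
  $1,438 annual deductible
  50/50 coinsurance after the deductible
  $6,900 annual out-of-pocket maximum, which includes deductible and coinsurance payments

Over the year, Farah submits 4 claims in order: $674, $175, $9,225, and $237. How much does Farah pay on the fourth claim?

Claim 1 — $674: entire amount goes to the deductible. Traveler owes $674 (running OOP $674).
Claim 2 — $175: all of it applies to the deductible. Cost to traveler: $175. OOP to date $849.
Claim 3 — $9,225: $589 finishes the deductible; $8,636 goes to coinsurance; 50% of $8,636 = $4,318. Cost to traveler: $4,907. OOP to date $5,756.
Claim 4 — $237: deductible met; 50% of $237 = $118.50. Traveler pays $118.50; OOP now $5,874.50.

$118.50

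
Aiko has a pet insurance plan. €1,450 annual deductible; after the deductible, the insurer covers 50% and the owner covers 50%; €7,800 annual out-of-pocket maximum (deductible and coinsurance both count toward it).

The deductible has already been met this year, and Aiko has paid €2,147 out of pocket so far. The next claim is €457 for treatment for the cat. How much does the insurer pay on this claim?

€228.50

With the deductible met, the entire €457 is subject to coinsurance.
Coinsurance: €457 × 50% = €228.50.
Total out-of-pocket so far would be €2,147 + €228.50 = €2,375.50, below the €7,800 cap — no reduction.
Insurer pays the balance: €457 − €228.50 = €228.50.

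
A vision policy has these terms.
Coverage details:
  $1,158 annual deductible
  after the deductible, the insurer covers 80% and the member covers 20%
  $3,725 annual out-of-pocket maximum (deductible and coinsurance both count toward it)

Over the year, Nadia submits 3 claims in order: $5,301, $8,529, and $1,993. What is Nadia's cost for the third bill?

$32.60

Claim 1 — $5,301: $1,158 to deductible, leaving $4,143; 20% of $4,143 = $828.60. Member pays $1,986.60; OOP now $1,986.60.
Claim 2 — $8,529: deductible already satisfied, so member's share is 20% × $8,529 = $1,705.80. Member owes $1,705.80 (running OOP $3,692.40).
Claim 3 — $1,993: deductible already satisfied, so member's share is 20% × $1,993 = $398.60. OOP would hit $4,091 > $3,725, so the cap limits the member to $3,725 − $3,692.40 = $32.60.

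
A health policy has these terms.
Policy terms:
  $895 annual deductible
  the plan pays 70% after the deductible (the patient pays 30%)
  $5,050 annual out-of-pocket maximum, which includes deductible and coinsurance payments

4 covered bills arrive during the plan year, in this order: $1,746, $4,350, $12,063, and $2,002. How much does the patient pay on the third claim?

$2,594.70

#1 ($1,746): $895 to deductible, leaving $851; 30% of $851 = $255.30. Cost to patient: $1,150.30. OOP to date $1,150.30.
#2 ($4,350): deductible met; 30% of $4,350 = $1,305. Cost to patient: $1,305. OOP to date $2,455.30.
#3 ($12,063): deductible already satisfied, so patient's share is 30% × $12,063 = $3,618.90. That would push OOP to $6,074.20, over the $5,050 cap, so patient pays $5,050 − $2,455.30 = $2,594.70.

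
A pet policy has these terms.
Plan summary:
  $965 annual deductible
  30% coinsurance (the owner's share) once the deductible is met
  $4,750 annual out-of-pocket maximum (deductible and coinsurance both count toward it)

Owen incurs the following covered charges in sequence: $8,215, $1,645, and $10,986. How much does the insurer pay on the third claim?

$9,869.50

Claim 1 ($8,215): $965 to deductible, leaving $7,250; owner's 30% is $2,175. Owner owes $3,140 (running OOP $3,140). Plan pays $8,215 − $3,140 = $5,075.
Claim 2 ($1,645): 30% coinsurance on $1,645 = $493.50. Cost to owner: $493.50. OOP to date $3,633.50. Insurer: $1,645 − $493.50 = $1,151.50.
Claim 3 ($10,986): deductible met; 30% of $10,986 = $3,295.80. OOP would hit $6,929.30 > $4,750, so the cap limits the owner to $4,750 − $3,633.50 = $1,116.50. Plan pays $10,986 − $1,116.50 = $9,869.50.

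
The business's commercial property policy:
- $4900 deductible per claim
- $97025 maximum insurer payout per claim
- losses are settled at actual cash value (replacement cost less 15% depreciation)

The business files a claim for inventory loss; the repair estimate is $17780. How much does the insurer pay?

Actual cash value after 15% depreciation: $17780 × 85% = $15113.
After the deductible, $15113 − $4900 = $10213 remains.
That's under the $97025 cap, so the insurer reimburses the full $10213.

$10213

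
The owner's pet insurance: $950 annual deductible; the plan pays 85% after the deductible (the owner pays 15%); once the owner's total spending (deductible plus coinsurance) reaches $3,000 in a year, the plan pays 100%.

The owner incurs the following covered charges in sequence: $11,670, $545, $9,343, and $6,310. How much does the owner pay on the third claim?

$360.25

#1 ($11,670): $950 finishes the deductible; $10,720 goes to coinsurance; 15% of $10,720 = $1,608. Owner owes $2,558 (running OOP $2,558).
#2 ($545): deductible met; 15% of $545 = $81.75. Owner owes $81.75 (running OOP $2,639.75).
#3 ($9,343): 15% coinsurance on $9,343 = $1,401.45. OOP would hit $4,041.20 > $3,000, so the cap limits the owner to $3,000 − $2,639.75 = $360.25.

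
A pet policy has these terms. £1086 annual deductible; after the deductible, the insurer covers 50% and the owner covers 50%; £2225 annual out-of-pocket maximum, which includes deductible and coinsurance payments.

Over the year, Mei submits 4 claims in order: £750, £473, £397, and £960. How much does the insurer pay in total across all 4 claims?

£747

#1 (£750): fully absorbed by the deductible. Cost to owner: £750. OOP to date £750. Plan pays £750 − £750 = £0.
#2 (£473): deductible takes £336, £137 remains; owner's 50% is £68.50. Owner owes £404.50 (running OOP £1154.50). Plan pays £473 − £404.50 = £68.50.
#3 (£397): deductible met; 50% of £397 = £198.50. Owner pays £198.50; OOP now £1353. Plan pays £397 − £198.50 = £198.50.
#4 (£960): deductible met; 50% of £960 = £480. Cost to owner: £480. OOP to date £1833. Plan pays £960 − £480 = £480.
Insurer total: £0 + £68.50 + £198.50 + £480 = £747.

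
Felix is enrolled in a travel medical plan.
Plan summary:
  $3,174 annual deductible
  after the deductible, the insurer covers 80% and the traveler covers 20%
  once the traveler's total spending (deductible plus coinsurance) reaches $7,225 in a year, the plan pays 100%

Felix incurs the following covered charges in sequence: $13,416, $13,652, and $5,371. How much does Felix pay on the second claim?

#1 ($13,416): $3,174 to deductible, leaving $10,242; 20% of $10,242 = $2,048.40. Traveler owes $5,222.40 (running OOP $5,222.40).
#2 ($13,652): 20% coinsurance on $13,652 = $2,730.40. That would push OOP to $7,952.80, over the $7,225 cap, so traveler pays $7,225 − $5,222.40 = $2,002.60.

$2,002.60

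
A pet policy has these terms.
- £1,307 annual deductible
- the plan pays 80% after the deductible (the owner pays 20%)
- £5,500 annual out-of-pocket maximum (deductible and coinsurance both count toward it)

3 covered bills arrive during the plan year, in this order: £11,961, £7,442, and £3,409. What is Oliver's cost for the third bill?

Bill 1, £11,961: deductible takes £1,307, £10,654 remains; coinsurance £10,654 × 20% = £2,130.80. Owner pays £3,437.80; OOP now £3,437.80.
Bill 2, £7,442: deductible met; 20% of £7,442 = £1,488.40. Owner pays £1,488.40; OOP now £4,926.20.
Bill 3, £3,409: deductible already satisfied, so owner's share is 20% × £3,409 = £681.80. Adding that to £4,926.20 gives £5,608, past the £5,500 cap; owner pays only £5,500 − £4,926.20 = £573.80.

£573.80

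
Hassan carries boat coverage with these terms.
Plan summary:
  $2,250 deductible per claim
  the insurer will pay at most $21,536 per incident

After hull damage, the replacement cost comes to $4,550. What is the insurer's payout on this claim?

After the deductible, $4,550 − $2,250 = $2,300 remains.
$2,300 is within the $21,536 limit, so the insurer pays $2,300.

$2,300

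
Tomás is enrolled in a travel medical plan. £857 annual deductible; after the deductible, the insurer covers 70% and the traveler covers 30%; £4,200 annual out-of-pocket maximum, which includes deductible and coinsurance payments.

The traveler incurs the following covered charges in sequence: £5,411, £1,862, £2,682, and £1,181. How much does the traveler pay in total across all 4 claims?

£3,940.70

Claim 1 — £5,411: deductible takes £857, £4,554 remains; 30% of £4,554 = £1,366.20. Traveler owes £2,223.20 (running OOP £2,223.20).
Claim 2 — £1,862: deductible already satisfied, so traveler's share is 30% × £1,862 = £558.60. Cost to traveler: £558.60. OOP to date £2,781.80.
Claim 3 — £2,682: deductible met; 30% of £2,682 = £804.60. Traveler pays £804.60; OOP now £3,586.40.
Claim 4 — £1,181: deductible met; 30% of £1,181 = £354.30. Traveler owes £354.30 (running OOP £3,940.70).
Summing the traveler's payments: £2,223.20 + £558.60 + £804.60 + £354.30 = £3,940.70.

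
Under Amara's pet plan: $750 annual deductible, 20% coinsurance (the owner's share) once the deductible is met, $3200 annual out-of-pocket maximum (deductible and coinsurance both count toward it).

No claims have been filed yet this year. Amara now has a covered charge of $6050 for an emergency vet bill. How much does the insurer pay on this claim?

$4240

The full $750 deductible is still open; $750 of this bill applies to it.
That leaves $6050 − $750 = $5300 for coinsurance.
Coinsurance: $5300 × 20% = $1060.
That puts the owner's cost at $750 + $1060 = $1810 before any cap.
Cumulative spending $0 + $1810 = $1810 stays under the $3200 maximum.
The insurer covers the remainder: $6050 − $1810 = $4240.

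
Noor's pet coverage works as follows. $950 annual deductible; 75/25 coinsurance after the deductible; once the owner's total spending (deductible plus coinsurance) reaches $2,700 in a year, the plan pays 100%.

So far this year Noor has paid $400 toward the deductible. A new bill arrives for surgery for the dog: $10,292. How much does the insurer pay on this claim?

Remaining deductible: $950 − $400 = $550.
After the $550 deductible portion, $10,292 − $550 = $9,742 is subject to coinsurance.
Owner's 25% share of $9,742 is $2,435.50.
So the owner owes $550 + $2,435.50 = $2,985.50 before any cap.
That would bring total out-of-pocket to $3,385.50, past the $2,700 cap. The owner is capped at $2,700 − $400 = $2,300 on this claim.
The insurer covers the remainder: $10,292 − $2,300 = $7,992.

$7,992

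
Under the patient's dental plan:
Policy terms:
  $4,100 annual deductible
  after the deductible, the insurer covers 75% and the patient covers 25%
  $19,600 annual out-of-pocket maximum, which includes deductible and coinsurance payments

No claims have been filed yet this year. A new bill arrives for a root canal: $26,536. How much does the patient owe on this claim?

$9,709

Nothing has been paid toward the $4,100 deductible, so the first $4,100 of this charge is applied there.
The remaining $22,436 (= $26,536 − $4,100) moves to coinsurance.
Coinsurance: $22,436 × 25% = $5,609.
That puts the patient's cost at $4,100 + $5,609 = $9,709 before any cap.
Cumulative spending $0 + $9,709 = $9,709 stays under the $19,600 maximum.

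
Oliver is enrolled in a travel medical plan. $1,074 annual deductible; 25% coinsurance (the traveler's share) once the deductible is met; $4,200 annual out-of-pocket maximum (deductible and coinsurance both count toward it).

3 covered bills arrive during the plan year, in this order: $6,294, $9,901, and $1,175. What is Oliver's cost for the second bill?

Bill 1, $6,294: $1,074 to deductible, leaving $5,220; coinsurance $5,220 × 25% = $1,305. Cost to traveler: $2,379. OOP to date $2,379.
Bill 2, $9,901: deductible already satisfied, so traveler's share is 25% × $9,901 = $2,475.25. Adding that to $2,379 gives $4,854.25, past the $4,200 cap; traveler pays only $4,200 − $2,379 = $1,821.

$1,821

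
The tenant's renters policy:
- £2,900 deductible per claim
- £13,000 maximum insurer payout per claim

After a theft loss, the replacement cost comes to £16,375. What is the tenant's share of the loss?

£3,375

After the deductible, £16,375 − £2,900 = £13,475 remains.
£13,475 exceeds the £13,000 limit, so the insurer pays the limit: £13,000.
Tenant's share is the uncovered remainder: £16,375 − £13,000 = £3,375.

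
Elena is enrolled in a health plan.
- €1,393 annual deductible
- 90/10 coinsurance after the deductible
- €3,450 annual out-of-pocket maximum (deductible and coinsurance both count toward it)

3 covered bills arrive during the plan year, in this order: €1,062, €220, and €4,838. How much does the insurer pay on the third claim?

Claim 1 — €1,062: entire amount goes to the deductible. Patient owes €1,062 (running OOP €1,062). Plan pays €1,062 − €1,062 = €0.
Claim 2 — €220: fully absorbed by the deductible. Cost to patient: €220. OOP to date €1,282. Insurer: €220 − €220 = €0.
Claim 3 — €4,838: €111 to deductible, leaving €4,727; 10% of €4,727 = €472.70. Cost to patient: €583.70. OOP to date €1,865.70. Plan pays €4,838 − €583.70 = €4,254.30.

€4,254.30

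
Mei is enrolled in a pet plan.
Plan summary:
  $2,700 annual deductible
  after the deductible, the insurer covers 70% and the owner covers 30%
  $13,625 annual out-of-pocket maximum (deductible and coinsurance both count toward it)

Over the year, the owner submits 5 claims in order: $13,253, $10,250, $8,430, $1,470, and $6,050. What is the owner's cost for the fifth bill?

$1,714.10

Claim 1 ($13,253): $2,700 finishes the deductible; $10,553 goes to coinsurance; owner's 30% is $3,165.90. Owner pays $5,865.90; OOP now $5,865.90.
Claim 2 ($10,250): deductible already satisfied, so owner's share is 30% × $10,250 = $3,075. Owner owes $3,075 (running OOP $8,940.90).
Claim 3 ($8,430): deductible already satisfied, so owner's share is 30% × $8,430 = $2,529. Owner owes $2,529 (running OOP $11,469.90).
Claim 4 ($1,470): deductible met; 30% of $1,470 = $441. Owner owes $441 (running OOP $11,910.90).
Claim 5 ($6,050): deductible already satisfied, so owner's share is 30% × $6,050 = $1,815. OOP would hit $13,725.90 > $13,625, so the cap limits the owner to $13,625 − $11,910.90 = $1,714.10.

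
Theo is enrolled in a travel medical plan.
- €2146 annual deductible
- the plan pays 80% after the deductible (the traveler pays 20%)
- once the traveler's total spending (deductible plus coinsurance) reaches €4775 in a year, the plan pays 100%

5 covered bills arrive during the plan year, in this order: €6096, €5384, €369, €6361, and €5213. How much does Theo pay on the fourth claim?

Claim 1 (€6096): €2146 to deductible, leaving €3950; 20% of €3950 = €790. Cost to traveler: €2936. OOP to date €2936.
Claim 2 (€5384): deductible met; 20% of €5384 = €1076.80. Traveler pays €1076.80; OOP now €4012.80.
Claim 3 (€369): deductible met; 20% of €369 = €73.80. Traveler owes €73.80 (running OOP €4086.60).
Claim 4 (€6361): deductible met; 20% of €6361 = €1272.20. That would push OOP to €5358.80, over the €4775 cap, so traveler pays €4775 − €4086.60 = €688.40.

€688.40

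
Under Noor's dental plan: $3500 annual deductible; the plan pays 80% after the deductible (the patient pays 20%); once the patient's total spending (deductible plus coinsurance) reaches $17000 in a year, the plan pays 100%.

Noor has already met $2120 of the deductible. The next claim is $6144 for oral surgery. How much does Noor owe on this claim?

Remaining deductible: $3500 − $2120 = $1380.
That leaves $6144 − $1380 = $4764 for coinsurance.
Coinsurance: $4764 × 20% = $952.80.
Patient responsibility before any cap: $1380 + $952.80 = $2332.80.
Cumulative spending $2120 + $2332.80 = $4452.80 stays under the $17000 maximum.

$2332.80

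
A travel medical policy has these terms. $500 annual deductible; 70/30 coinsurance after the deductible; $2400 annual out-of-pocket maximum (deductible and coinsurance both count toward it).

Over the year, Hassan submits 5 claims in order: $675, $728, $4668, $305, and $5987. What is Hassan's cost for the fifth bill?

$137.20

#1 ($675): $500 to deductible, leaving $175; traveler's 30% is $52.50. Traveler owes $552.50 (running OOP $552.50).
#2 ($728): deductible already satisfied, so traveler's share is 30% × $728 = $218.40. Traveler pays $218.40; OOP now $770.90.
#3 ($4668): deductible already satisfied, so traveler's share is 30% × $4668 = $1400.40. Traveler pays $1400.40; OOP now $2171.30.
#4 ($305): deductible met; 30% of $305 = $91.50. Cost to traveler: $91.50. OOP to date $2262.80.
#5 ($5987): 30% coinsurance on $5987 = $1796.10. That would push OOP to $4058.90, over the $2400 cap, so traveler pays $2400 − $2262.80 = $137.20.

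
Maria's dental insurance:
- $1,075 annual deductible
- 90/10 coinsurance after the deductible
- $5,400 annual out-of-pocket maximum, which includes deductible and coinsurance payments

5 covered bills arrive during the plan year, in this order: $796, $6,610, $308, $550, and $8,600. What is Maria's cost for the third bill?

$30.80

Claim 1 — $796: all of it applies to the deductible. Cost to patient: $796. OOP to date $796.
Claim 2 — $6,610: $279 finishes the deductible; $6,331 goes to coinsurance; 10% of $6,331 = $633.10. Patient pays $912.10; OOP now $1,708.10.
Claim 3 — $308: deductible met; 10% of $308 = $30.80. Cost to patient: $30.80. OOP to date $1,738.90.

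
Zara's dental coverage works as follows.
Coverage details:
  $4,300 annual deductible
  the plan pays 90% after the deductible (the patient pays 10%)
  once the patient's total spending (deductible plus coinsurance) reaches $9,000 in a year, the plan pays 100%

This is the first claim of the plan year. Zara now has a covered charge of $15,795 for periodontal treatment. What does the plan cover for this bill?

The full $4,300 deductible is still open; $4,300 of this bill applies to it.
The remaining $11,495 (= $15,795 − $4,300) moves to coinsurance.
10% of $11,495 = $1,149.50 falls to the patient.
So the patient owes $4,300 + $1,149.50 = $5,449.50 before any cap.
Total out-of-pocket so far would be $0 + $5,449.50 = $5,449.50, below the $9,000 cap — no reduction.
Insurer pays the balance: $15,795 − $5,449.50 = $10,345.50.

$10,345.50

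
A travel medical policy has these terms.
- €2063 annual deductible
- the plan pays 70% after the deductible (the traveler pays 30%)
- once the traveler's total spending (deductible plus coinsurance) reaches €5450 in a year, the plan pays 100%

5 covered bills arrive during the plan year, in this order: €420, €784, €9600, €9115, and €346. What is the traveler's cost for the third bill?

Claim 1 (€420): entire amount goes to the deductible. Traveler owes €420 (running OOP €420).
Claim 2 (€784): fully absorbed by the deductible. Traveler owes €784 (running OOP €1204).
Claim 3 (€9600): €859 finishes the deductible; €8741 goes to coinsurance; coinsurance €8741 × 30% = €2622.30. Traveler pays €3481.30; OOP now €4685.30.

€3481.30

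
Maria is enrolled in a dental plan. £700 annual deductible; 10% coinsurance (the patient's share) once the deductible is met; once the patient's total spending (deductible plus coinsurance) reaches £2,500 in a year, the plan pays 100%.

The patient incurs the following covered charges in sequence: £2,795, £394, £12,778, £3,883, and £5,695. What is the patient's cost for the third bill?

Bill 1, £2,795: £700 finishes the deductible; £2,095 goes to coinsurance; 10% of £2,095 = £209.50. Patient pays £909.50; OOP now £909.50.
Bill 2, £394: deductible already satisfied, so patient's share is 10% × £394 = £39.40. Patient owes £39.40 (running OOP £948.90).
Bill 3, £12,778: deductible already satisfied, so patient's share is 10% × £12,778 = £1,277.80. Cost to patient: £1,277.80. OOP to date £2,226.70.

£1,277.80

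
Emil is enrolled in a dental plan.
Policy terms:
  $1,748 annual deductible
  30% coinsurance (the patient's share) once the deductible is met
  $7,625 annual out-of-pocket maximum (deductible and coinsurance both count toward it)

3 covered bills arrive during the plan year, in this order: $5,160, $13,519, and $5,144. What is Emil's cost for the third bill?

$797.70

#1 ($5,160): $1,748 finishes the deductible; $3,412 goes to coinsurance; 30% of $3,412 = $1,023.60. Patient pays $2,771.60; OOP now $2,771.60.
#2 ($13,519): deductible already satisfied, so patient's share is 30% × $13,519 = $4,055.70. Cost to patient: $4,055.70. OOP to date $6,827.30.
#3 ($5,144): deductible already satisfied, so patient's share is 30% × $5,144 = $1,543.20. OOP would hit $8,370.50 > $7,625, so the cap limits the patient to $7,625 − $6,827.30 = $797.70.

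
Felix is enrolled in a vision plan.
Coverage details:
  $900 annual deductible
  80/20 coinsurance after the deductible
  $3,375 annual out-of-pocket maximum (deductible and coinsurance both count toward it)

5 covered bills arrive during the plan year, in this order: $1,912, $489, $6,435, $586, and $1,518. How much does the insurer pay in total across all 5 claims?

Claim 1 ($1,912): $900 finishes the deductible; $1,012 goes to coinsurance; coinsurance $1,012 × 20% = $202.40. Member owes $1,102.40 (running OOP $1,102.40). Plan pays $1,912 − $1,102.40 = $809.60.
Claim 2 ($489): deductible met; 20% of $489 = $97.80. Member owes $97.80 (running OOP $1,200.20). Plan pays $489 − $97.80 = $391.20.
Claim 3 ($6,435): deductible already satisfied, so member's share is 20% × $6,435 = $1,287. Cost to member: $1,287. OOP to date $2,487.20. Plan pays $6,435 − $1,287 = $5,148.
Claim 4 ($586): deductible already satisfied, so member's share is 20% × $586 = $117.20. Cost to member: $117.20. OOP to date $2,604.40. Insurer: $586 − $117.20 = $468.80.
Claim 5 ($1,518): 20% coinsurance on $1,518 = $303.60. Member owes $303.60 (running OOP $2,908). Insurer: $1,518 − $303.60 = $1,214.40.
Insurer total: $809.60 + $391.20 + $5,148 + $468.80 + $1,214.40 = $8,032.

$8,032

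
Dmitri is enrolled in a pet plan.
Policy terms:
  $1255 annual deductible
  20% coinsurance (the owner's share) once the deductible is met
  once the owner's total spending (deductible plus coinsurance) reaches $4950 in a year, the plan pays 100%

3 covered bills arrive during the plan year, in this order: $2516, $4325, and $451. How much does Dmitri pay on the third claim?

Claim 1 ($2516): deductible takes $1255, $1261 remains; owner's 20% is $252.20. Cost to owner: $1507.20. OOP to date $1507.20.
Claim 2 ($4325): deductible already satisfied, so owner's share is 20% × $4325 = $865. Owner owes $865 (running OOP $2372.20).
Claim 3 ($451): deductible already satisfied, so owner's share is 20% × $451 = $90.20. Owner owes $90.20 (running OOP $2462.40).

$90.20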